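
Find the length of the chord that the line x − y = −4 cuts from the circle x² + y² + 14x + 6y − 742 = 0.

40√2

The distance from (−7, −3) to the line is 0/√2, and r² = 800.
Chord = 2√(r² − d²) = 2·√(800) = 40√2.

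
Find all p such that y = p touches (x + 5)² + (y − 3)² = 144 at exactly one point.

p = −9 or p = 15

For a tangent, require d(centre, line) = r = 12.
|0·(−5) + 1·3 − p| / √1 = 12
|p − (3)| = 12, so p = 15 or p = −9.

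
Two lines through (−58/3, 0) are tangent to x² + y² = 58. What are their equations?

Let a tangent through (−58/3, 0) have slope m. Its distance from (0, 0) must equal √58:
[m·(58/3) − (0)]² = 58(m² + 1)
49m² − 9 = 0, so m = −3/7 or m = 3/7.
With m = −3/7: 3x + 7y = −58. With m = 3/7: 3x − 7y = −58.

3x + 7y = −58 and 3x − 7y = −58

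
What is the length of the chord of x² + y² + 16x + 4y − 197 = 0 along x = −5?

32

The line gives x = −5. Substituting into the circle:
y² + 4y − 252 = 0
y = 14 or y = −18, giving (−5, 14) and (−5, −18).
|(−5, 14) − (−5, −18)| = √((0)² + (32)²) = 32.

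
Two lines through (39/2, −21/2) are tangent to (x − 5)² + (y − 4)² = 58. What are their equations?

3x + 7y = −15 and 7x + 3y = 105

Let a tangent through (39/2, −21/2) have slope m. Its distance from (5, 4) must equal √58:
(−29/2m − (29/2))² = 58(m² + 1)
21m² + 58m + 21 = 0, so m = −3/7 or m = −7/3.
With m = −3/7: 3x + 7y = −15. With m = −7/3: 7x + 3y = 105.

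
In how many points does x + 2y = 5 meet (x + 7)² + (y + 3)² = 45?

Substituting the line into the circle gives 5x² + 34x + 137 = 0.
Discriminant = (34)² − 4·5·(137) = −1584 < 0.
No real roots: the line does not meet the circle.

0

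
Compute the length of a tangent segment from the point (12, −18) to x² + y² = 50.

Centre (0, 0), r² = 50. |PO|² = (12)² + (−18)² = 468.
The tangent meets the radius at right angles, so tangent² = |PO|² − r² = 468 − 50 = 418.

√418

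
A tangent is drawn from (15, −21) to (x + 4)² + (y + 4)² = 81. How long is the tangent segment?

With centre O = (−4, −4), |OP|² = 650 and r² = 81.
The tangent meets the radius at right angles, so tangent² = |PO|² − r² = 650 − 81 = 569.

√569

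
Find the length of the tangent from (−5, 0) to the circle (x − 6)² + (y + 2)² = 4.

The centre is (6, −2) and r = 2. The square of the distance from P to the centre is 121 + 4 = 125.
By the tangent–radius right angle, tangent length = √(|PO|² − r²) = √121 = 11.

11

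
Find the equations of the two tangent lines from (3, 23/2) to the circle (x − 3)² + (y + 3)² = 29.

Let a tangent through (3, 23/2) have slope m. Its distance from (3, −3) must equal √29:
[m·(0) − (−29/2)]² = 29(m² + 1)
4m² − 25 = 0, so m = 5/2 or m = −5/2.
Through (3, 23/2) these give 5x − 2y = −8 and 5x + 2y = 38.

5x − 2y = −8 and 5x + 2y = 38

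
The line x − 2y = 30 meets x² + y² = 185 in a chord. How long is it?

2√5

Express y = (−30 + x)/2 and substitute into the circle:
5x² − 60x + 160 = 0  ⟹  x² − 12x + 32 = 0
x = 8 or x = 4, giving (8, −11) and (4, −13).
|(8, −11) − (4, −13)| = √((4)² + (2)²) = 2√5.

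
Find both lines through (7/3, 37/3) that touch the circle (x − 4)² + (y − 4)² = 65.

x + 8y = 101 and 4x − 7y = −77

Let a tangent through (7/3, 37/3) have slope m. Its distance from (4, 4) must equal √65:
(5/3m − (−25/3))² = 65(m² + 1)
56m² − 25m − 4 = 0, so m = −1/8 or m = 4/7.
With m = −1/8: x + 8y = 101. With m = 4/7: 4x − 7y = −77.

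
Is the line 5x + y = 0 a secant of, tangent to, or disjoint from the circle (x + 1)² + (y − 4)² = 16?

d² = (5·(−1) + 1·4 − (0))²/26 = 1/26; r² = 16.
Since d² < r², the line cuts the circle twice.

secant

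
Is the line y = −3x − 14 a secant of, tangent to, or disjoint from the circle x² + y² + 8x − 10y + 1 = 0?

Substituting the line into the circle gives 10x² + 122x + 337 = 0.
Discriminant = (122)² − 4·10·(337) = 1404 > 0.
Two real roots: the line is a secant.

secant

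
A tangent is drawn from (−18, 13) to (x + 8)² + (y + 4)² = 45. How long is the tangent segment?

With centre O = (−8, −4), |OP|² = 389 and r² = 45.
The tangent meets the radius at right angles, so tangent² = |PO|² − r² = 389 − 45 = 344.

2√86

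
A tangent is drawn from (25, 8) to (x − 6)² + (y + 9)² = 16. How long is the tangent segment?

Centre (6, −9), r² = 16. |PO|² = (19)² + (17)² = 650.
The tangent meets the radius at right angles, so tangent² = |PO|² − r² = 650 − 16 = 634.

√634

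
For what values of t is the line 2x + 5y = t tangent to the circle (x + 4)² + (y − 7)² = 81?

t = 27 ± 9√29

The line touches the circle iff its distance from (−4, 7) is 9:
|2·(−4) + 5·7 − t| / √29 = 9
|t − (27)| = 9√29.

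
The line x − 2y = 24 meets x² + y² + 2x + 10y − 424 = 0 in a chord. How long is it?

18√5

Centre (−1, −5), r² = 450. Perpendicular distance d from centre to line = |−15| / √5 = 15/√5.
Half the chord is √(r² − d²) = √(405), so the full chord is 18√5.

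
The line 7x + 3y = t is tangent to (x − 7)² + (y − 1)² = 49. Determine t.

For a tangent, require d(centre, line) = r = 7.
|7·7 + 3·1 − t| / √58 = 7
|t − (52)| = 7√58.

t = 52 ± 7√58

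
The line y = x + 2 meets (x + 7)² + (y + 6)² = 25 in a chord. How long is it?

7√2

Substitute y = x + 2:
2x² + 30x + 88 = 0  ⟹  x² + 15x + 44 = 0
x = −4 or x = −11, giving (−4, −2) and (−11, −9).
|(−4, −2) − (−11, −9)| = √((7)² + (7)²) = 7√2.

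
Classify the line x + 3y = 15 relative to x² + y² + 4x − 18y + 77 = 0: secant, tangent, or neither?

neither

Centre (−2, 9), r² = 8. Distance² from centre to line = (10)²/10 = 10.
Since d² > r², the line lies outside the circle.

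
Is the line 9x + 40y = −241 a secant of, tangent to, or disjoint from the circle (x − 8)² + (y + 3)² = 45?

secant

Substituting the line into the circle gives 1681x² − 23422x + 45041 = 0.
Discriminant = (−23422)² − 4·1681·(45041) = 245734400 > 0.
Two real roots: the line is a secant.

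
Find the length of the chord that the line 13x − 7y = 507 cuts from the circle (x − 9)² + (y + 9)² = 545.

√218

The distance from (9, −9) to the line is 327/√218, and r² = 545.
Chord = 2√(r² − d²) = 2·√(109/2) = √218.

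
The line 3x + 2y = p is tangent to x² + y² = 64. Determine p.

Tangency holds when the distance from the centre (0, 0) to the line equals the radius 8:
|3·0 + 2·0 − p| / √13 = 8
|p| = 8√13.

p = ±8√13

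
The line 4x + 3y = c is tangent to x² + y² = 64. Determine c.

The line touches the circle iff its distance from (0, 0) is 8:
|4·0 + 3·0 − c| / √25 = 8
|c| = 8·5, so c = 40 or c = −40.

c = −40 or c = 40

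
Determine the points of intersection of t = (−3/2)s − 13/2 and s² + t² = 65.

Substitute t = (−13 − 3s)/2:
13s² + 78s − 91 = 0  ⟹  s² + 6s − 7 = 0
s = 1 or s = −7, giving (1, −8) and (−7, 4).

(−7, 4) and (1, −8)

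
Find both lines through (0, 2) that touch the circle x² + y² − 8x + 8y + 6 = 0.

Let a tangent through (0, 2) have slope m. Its distance from (4, −4) must equal √26:
[m·(4) − (−6)]² = 26(m² + 1)
5m² − 24m − 5 = 0, so m = 5 or m = −1/5.
With m = 5: 5x − y = −2. With m = −1/5: x + 5y = 10.

5x − y = −2 and x + 5y = 10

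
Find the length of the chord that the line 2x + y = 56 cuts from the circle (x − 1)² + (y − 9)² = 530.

10√5

The distance from (1, 9) to the line is 45/√5, and r² = 530.
Chord = 2√(r² − d²) = 2·√(125) = 10√5.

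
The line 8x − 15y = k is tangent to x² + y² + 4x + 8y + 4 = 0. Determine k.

For a tangent, require d(centre, line) = r = 4.
|8·(−2) − 15·(−4) − k| / √289 = 4
|k − (44)| = 4·17, so k = 112 or k = −24.

k = −24 or k = 112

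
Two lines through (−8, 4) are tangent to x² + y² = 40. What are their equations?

3x + y = −20 and x − 3y = −20

Write the tangent as mx − y + (4 − m·(−8)) = 0 and set its distance from the centre to 2√10:
[m·(8) − (−4)]² = 40(m² + 1)
3m² + 8m − 3 = 0, so m = −3 or m = 1/3.
With m = −3: 3x + y = −20. With m = 1/3: x − 3y = −20.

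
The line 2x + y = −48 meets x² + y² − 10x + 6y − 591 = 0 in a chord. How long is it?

Express y = −2x − 48 and substitute into the circle:
5x² + 170x + 1425 = 0  ⟹  x² + 34x + 285 = 0
x = −15 or x = −19, giving (−15, −18) and (−19, −10).
Chord length = distance between (−15, −18) and (−19, −10) = √80 = 4√5.

4√5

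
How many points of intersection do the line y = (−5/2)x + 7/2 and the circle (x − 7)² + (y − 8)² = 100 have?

d² = (5·7 + 2·8 − (7))²/29 = 1936/29; r² = 100.
Since d² < r², the line cuts the circle twice.

2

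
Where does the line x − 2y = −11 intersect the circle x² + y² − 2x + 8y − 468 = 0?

(−21, −5) and (15, 13)

Express y = (11 + x)/2 and substitute into the circle:
5x² + 30x − 1575 = 0  ⟹  x² + 6x − 315 = 0
x = 15 or x = −21, giving (15, 13) and (−21, −5).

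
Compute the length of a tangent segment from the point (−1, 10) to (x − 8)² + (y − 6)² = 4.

The centre is (8, 6) and r = 2. The square of the distance from P to the centre is 81 + 16 = 97.
The tangent meets the radius at right angles, so tangent² = |PO|² − r² = 97 − 4 = 93.

√93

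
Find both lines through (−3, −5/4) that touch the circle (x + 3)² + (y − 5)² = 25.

Write the tangent as mx − y + (−5/4 − m·(−3)) = 0 and set its distance from the centre to 5:
(0m − (25/4))² = 25(m² + 1)
16m² − 9 = 0, so m = −3/4 or m = 3/4.
Through (−3, −5/4) these give 3x + 4y = −14 and 3x − 4y = −4.

3x + 4y = −14 and 3x − 4y = −4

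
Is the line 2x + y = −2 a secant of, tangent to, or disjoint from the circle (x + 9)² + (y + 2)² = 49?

Substituting the line into the circle gives 5x² + 18x + 32 = 0.
Δ = 324 − 640 = −316.
No real roots: the line does not meet the circle.

disjoint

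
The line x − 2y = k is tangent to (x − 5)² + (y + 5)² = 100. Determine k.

k = 15 ± 10√5

For a tangent, require d(centre, line) = r = 10.
|1·5 − 2·(−5) − k| / √5 = 10
|k − (15)| = 10√5.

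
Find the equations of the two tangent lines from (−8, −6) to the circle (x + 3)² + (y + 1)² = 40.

Write the tangent as mx − y + (−6 − m·(−8)) = 0 and set its distance from the centre to 2√10:
(5m − (5))² = 40(m² + 1)
3m² + 10m + 3 = 0, so m = −1/3 or m = −3.
With m = −1/3: x + 3y = −26. With m = −3: 3x + y = −30.

x + 3y = −26 and 3x + y = −30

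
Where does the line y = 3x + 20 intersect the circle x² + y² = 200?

Substitute y = 3x + 20:
10x² + 120x + 200 = 0  ⟹  x² + 12x + 20 = 0
x = −2 or x = −10, giving (−2, 14) and (−10, −10).

(−10, −10) and (−2, 14)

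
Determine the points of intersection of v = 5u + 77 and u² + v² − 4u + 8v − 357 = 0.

(−17, −8) and (−14, 7)

Substitute v = 5u + 77:
26u² + 806u + 6188 = 0  ⟹  u² + 31u + 238 = 0
u = −14 or u = −17, giving (−14, 7) and (−17, −8).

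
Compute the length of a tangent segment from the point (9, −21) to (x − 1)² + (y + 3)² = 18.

With centre O = (1, −3), |OP|² = 388 and r² = 18.
The tangent meets the radius at right angles, so tangent² = |PO|² − r² = 388 − 18 = 370.

√370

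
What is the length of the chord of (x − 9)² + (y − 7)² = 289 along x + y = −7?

Express y = −x − 7 and substitute into the circle:
2x² + 10x − 12 = 0  ⟹  x² + 5x − 6 = 0
x = 1 or x = −6, giving (1, −8) and (−6, −1).
Chord length = distance between (1, −8) and (−6, −1) = √98 = 7√2.

7√2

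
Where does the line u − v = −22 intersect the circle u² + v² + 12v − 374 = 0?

(−17, 5) and (−11, 11)

From the line, v = u + 22. Substituting:
2u² + 56u + 374 = 0  ⟹  u² + 28u + 187 = 0
u = −11 or u = −17, giving (−11, 11) and (−17, 5).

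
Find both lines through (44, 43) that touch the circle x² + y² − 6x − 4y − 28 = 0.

5x − 4y = 48 and 4x − 5y = −39

A line y − (43) = m(x − (44)) is tangent when its distance from (3, 2) is √41:
[m·(−41) − (−41)]² = 41(m² + 1)
20m² − 41m + 20 = 0, so m = 5/4 or m = 4/5.
Through (44, 43) these give 5x − 4y = 48 and 4x − 5y = −39.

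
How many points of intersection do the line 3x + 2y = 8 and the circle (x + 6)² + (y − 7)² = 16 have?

Substituting the line into the circle gives 13x² + 84x + 116 = 0.
Δ = 7056 − 6032 = 1024.
Two real roots: the line is a secant.

2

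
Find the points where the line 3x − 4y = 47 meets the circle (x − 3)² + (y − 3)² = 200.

From the line, y = (−47 + 3x)/4. Substituting:
25x² − 450x + 425 = 0  ⟹  x² − 18x + 17 = 0
x = 17 or x = 1, giving (17, 1) and (1, −11).

(1, −11) and (17, 1)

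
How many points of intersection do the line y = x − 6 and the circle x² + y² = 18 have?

1

Substituting the line into the circle gives 2x² − 12x + 18 = 0.
Discriminant = (−12)² − 4·2·(18) = 0.
A repeated root: the line is tangent.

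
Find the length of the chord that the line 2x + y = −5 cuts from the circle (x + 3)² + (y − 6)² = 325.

The distance from (−3, 6) to the line is 5/√5, and r² = 325.
Chord = 2√(r² − d²) = 2·√(320) = 16√5.

16√5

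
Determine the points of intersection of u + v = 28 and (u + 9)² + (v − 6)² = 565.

Substitute v = −u + 28:
2u² − 26u = 0  ⟹  u² − 13u = 0
u = 13 or u = 0, giving (13, 15) and (0, 28).

(0, 28) and (13, 15)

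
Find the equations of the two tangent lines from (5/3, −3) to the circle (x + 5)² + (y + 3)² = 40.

3x + y = 2 and 3x − y = 8

Write the tangent as mx − y + (−3 − m·(5/3)) = 0 and set its distance from the centre to 2√10:
[m·(−20/3) − (0)]² = 40(m² + 1)
m² − 9 = 0, so m = −3 or m = 3.
With m = −3: 3x + y = 2. With m = 3: 3x − y = 8.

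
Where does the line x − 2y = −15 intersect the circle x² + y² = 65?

(−7, 4) and (1, 8)

Substitute y = (15 + x)/2:
5x² + 30x − 35 = 0  ⟹  x² + 6x − 7 = 0
x = 1 or x = −7, giving (1, 8) and (−7, 4).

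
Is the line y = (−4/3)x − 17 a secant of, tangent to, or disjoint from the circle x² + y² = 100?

disjoint

Substituting the line into the circle gives 25x² + 408x + 1701 = 0.
Discriminant = (408)² − 4·25·(1701) = −3636 < 0.
No real roots: the line does not meet the circle.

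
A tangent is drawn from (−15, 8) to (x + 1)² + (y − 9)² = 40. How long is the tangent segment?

√157

With centre O = (−1, 9), |OP|² = 197 and r² = 40.
Power of the point: PT² = |PO|² − r² = 157, so PT = √157.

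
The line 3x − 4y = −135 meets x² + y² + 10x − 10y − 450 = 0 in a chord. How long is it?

Substitute y = (135 + 3x)/4:
25x² + 850x + 5625 = 0  ⟹  x² + 34x + 225 = 0
x = −9 or x = −25, giving (−9, 27) and (−25, 15).
Chord length = distance between (−9, 27) and (−25, 15) = √400 = 20.

20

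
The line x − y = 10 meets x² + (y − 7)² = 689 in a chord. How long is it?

33√2

The distance from (0, 7) to the line is 17/√2, and r² = 689.
Chord = 2√(r² − d²) = 2·√(1089/2) = 33√2.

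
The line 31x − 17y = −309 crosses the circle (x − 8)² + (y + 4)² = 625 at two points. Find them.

(−16, −11) and (1, 20)

Substitute y = (309 + 31x)/17:
1250x² + 18750x − 20000 = 0  ⟹  x² + 15x − 16 = 0
x = 1 or x = −16, giving (1, 20) and (−16, −11).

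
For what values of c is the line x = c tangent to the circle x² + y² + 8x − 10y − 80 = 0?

c = −15 or c = 7

Tangency holds when the distance from the centre (−4, 5) to the line equals the radius 11:
|1·(−4) + 0·5 − c| / √1 = 11
|c − (−4)| = 11, so c = 7 or c = −15.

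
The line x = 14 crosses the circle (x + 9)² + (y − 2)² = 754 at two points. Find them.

(14, −13) and (14, 17)

The line gives x = 14. Substituting into the circle:
y² − 4y − 221 = 0
y = 17 or y = −13, giving (14, 17) and (14, −13).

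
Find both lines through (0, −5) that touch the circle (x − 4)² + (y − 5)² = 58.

A line y − (−5) = m(x − (0)) is tangent when its distance from (4, 5) is √58:
[m·(4) − (10)]² = 58(m² + 1)
21m² + 40m − 21 = 0, so m = 3/7 or m = −7/3.
Through (0, −5) these give 3x − 7y = 35 and 7x + 3y = −15.

3x − 7y = 35 and 7x + 3y = −15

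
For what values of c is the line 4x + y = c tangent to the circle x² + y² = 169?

The line touches the circle iff its distance from (0, 0) is 13:
|4·0 + 1·0 − c| / √17 = 13
|c| = 13√17.

c = ±13√17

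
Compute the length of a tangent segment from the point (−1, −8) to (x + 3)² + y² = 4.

8

Centre (−3, 0), r² = 4. |PO|² = (2)² + (−8)² = 68.
Power of the point: PT² = |PO|² − r² = 64, so PT = 8.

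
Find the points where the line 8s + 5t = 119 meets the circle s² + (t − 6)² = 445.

Express t = (119 − 8s)/5 and substitute into the circle:
89s² − 1424s − 3204 = 0  ⟹  s² − 16s − 36 = 0
s = 18 or s = −2, giving (18, −5) and (−2, 27).

(−2, 27) and (18, −5)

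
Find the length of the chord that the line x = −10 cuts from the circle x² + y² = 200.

20

Centre (0, 0), r² = 200. Perpendicular distance d from centre to line = |10| / √1 = 10.
Half the chord is √(r² − d²) = √(100), so the full chord is 20.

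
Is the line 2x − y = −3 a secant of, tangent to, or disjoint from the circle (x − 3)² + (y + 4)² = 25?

disjoint

d² = (2·3 − 1·(−4) − (−3))²/5 = 169/5; r² = 25.
Since d² > r², the line lies outside the circle.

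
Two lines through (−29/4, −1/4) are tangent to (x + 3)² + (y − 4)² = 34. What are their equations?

Write the tangent as mx − y + (−1/4 − m·(−29/4)) = 0 and set its distance from the centre to √34:
[m·(17/4) − (17/4)]² = 34(m² + 1)
15m² + 34m + 15 = 0, so m = −5/3 or m = −3/5.
With m = −5/3: 5x + 3y = −37. With m = −3/5: 3x + 5y = −23.

5x + 3y = −37 and 3x + 5y = −23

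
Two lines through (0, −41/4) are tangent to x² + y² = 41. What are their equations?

5x + 4y = −41 and 5x − 4y = 41

Write the tangent as mx − y + (−41/4 − m·(0)) = 0 and set its distance from the centre to √41:
(0m − (41/4))² = 41(m² + 1)
16m² − 25 = 0, so m = −5/4 or m = 5/4.
Through (0, −41/4) these give 5x + 4y = −41 and 5x − 4y = 41.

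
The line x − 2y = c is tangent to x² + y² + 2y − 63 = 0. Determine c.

c = 2 ± 8√5

For a tangent, require d(centre, line) = r = 8.
|1·0 − 2·(−1) − c| / √5 = 8
|c − (2)| = 8√5.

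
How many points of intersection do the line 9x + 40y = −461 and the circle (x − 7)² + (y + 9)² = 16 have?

d² = (9·7 + 40·(−9) − (−461))²/1681 = 16; r² = 16.
Since d² = r², the line is tangent.

1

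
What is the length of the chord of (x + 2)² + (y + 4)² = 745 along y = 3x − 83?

3√10

Centre (−2, −4), r² = 745. Perpendicular distance d from centre to line = |−85| / √10 = 85/√10.
Chord = 2√(r² − d²) = 2·√(45/2) = 3√10.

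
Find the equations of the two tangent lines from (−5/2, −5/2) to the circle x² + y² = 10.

A line y − (−5/2) = m(x − (−5/2)) is tangent when its distance from (0, 0) is √10:
[m·(5/2) − (5/2)]² = 10(m² + 1)
3m² + 10m + 3 = 0, so m = −3 or m = −1/3.
Through (−5/2, −5/2) these give 3x + y = −10 and x + 3y = −10.

3x + y = −10 and x + 3y = −10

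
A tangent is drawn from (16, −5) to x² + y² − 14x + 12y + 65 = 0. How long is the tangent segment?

The centre is (7, −6) and r = 2√5. The square of the distance from P to the centre is 81 + 1 = 82.
By the tangent–radius right angle, tangent length = √(|PO|² − r²) = √62.

√62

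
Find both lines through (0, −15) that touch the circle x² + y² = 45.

Let a tangent through (0, −15) have slope m. Its distance from (0, 0) must equal 3√5:
[m·(0) − (15)]² = 45(m² + 1)
m² − 4 = 0, so m = 2 or m = −2.
With m = 2: 2x − y = 15. With m = −2: 2x + y = −15.

2x − y = 15 and 2x + y = −15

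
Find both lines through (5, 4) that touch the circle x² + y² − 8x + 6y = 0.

Let a tangent through (5, 4) have slope m. Its distance from (4, −3) must equal 5:
[m·(−1) − (−7)]² = 25(m² + 1)
12m² + 7m − 12 = 0, so m = 3/4 or m = −4/3.
With m = 3/4: 3x − 4y = −1. With m = −4/3: 4x + 3y = 32.

3x − 4y = −1 and 4x + 3y = 32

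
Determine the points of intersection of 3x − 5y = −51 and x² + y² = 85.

(−7, 6) and (−2, 9)

Substitute y = (51 + 3x)/5:
34x² + 306x + 476 = 0  ⟹  x² + 9x + 14 = 0
x = −2 or x = −7, giving (−2, 9) and (−7, 6).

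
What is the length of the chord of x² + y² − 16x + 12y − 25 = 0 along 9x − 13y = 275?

The distance from (8, −6) to the line is 125/√250, and r² = 125.
Half the chord is √(r² − d²) = √(125/2), so the full chord is 5√10.

5√10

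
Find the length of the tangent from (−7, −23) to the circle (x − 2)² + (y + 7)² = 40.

3√33

Centre (2, −7), r² = 40. |PO|² = (−9)² + (−16)² = 337.
The tangent meets the radius at right angles, so tangent² = |PO|² − r² = 337 − 40 = 297.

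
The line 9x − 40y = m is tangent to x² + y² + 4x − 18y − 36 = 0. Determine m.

The line touches the circle iff its distance from (−2, 9) is 11:
|9·(−2) − 40·9 − m| / √1681 = 11
|m − (−378)| = 11·41, so m = 73 or m = −829.

m = −829 or m = 73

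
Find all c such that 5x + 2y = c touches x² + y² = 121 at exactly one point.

Tangency holds when the distance from the centre (0, 0) to the line equals the radius 11:
|5·0 + 2·0 − c| / √29 = 11
|c| = 11√29.

c = ±11√29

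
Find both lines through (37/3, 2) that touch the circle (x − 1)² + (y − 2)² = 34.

Let a tangent through (37/3, 2) have slope m. Its distance from (1, 2) must equal √34:
[m·(−34/3) − (0)]² = 34(m² + 1)
25m² − 9 = 0, so m = 3/5 or m = −3/5.
Through (37/3, 2) these give 3x − 5y = 27 and 3x + 5y = 47.

3x − 5y = 27 and 3x + 5y = 47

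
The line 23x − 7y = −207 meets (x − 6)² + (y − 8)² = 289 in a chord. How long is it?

Centre (6, 8), r² = 289. Perpendicular distance d from centre to line = |289| / √578 = 289/√578.
Chord = 2√(r² − d²) = 2·√(289/2) = 17√2.

17√2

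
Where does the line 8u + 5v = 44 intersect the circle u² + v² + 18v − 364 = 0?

(−2, 12) and (18, −20)

Substitute v = (44 − 8u)/5:
89u² − 1424u − 3204 = 0  ⟹  u² − 16u − 36 = 0
u = 18 or u = −2, giving (18, −20) and (−2, 12).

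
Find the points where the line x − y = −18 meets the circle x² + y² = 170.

Express y = x + 18 and substitute into the circle:
2x² + 36x + 154 = 0  ⟹  x² + 18x + 77 = 0
x = −7 or x = −11, giving (−7, 11) and (−11, 7).

(−11, 7) and (−7, 11)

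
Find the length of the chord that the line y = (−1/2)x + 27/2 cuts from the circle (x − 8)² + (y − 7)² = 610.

22√5

From the line, y = (27 − x)/2. Substituting:
5x² − 90x − 2015 = 0  ⟹  x² − 18x − 403 = 0
x = 31 or x = −13, giving (31, −2) and (−13, 20).
Chord length = distance between (31, −2) and (−13, 20) = √2420 = 22√5.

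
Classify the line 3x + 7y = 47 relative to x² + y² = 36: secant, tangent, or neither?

d² = (3·0 + 7·0 − (47))²/58 = 2209/58; r² = 36.
Since d² > r², the line lies outside the circle.

neither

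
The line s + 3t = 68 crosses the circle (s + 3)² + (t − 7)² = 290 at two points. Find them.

(−4, 24) and (8, 20)

Express t = (68 − s)/3 and substitute into the circle:
10s² − 40s − 320 = 0  ⟹  s² − 4s − 32 = 0
s = 8 or s = −4, giving (8, 20) and (−4, 24).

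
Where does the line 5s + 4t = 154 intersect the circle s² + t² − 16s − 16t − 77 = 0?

Substitute t = (154 − 5s)/4:
41s² − 1476s + 12628 = 0  ⟹  s² − 36s + 308 = 0
s = 22 or s = 14, giving (22, 11) and (14, 21).

(14, 21) and (22, 11)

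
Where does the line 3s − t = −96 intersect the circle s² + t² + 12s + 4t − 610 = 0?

(−31, 3) and (−29, 9)

Substitute t = 3s + 96:
10s² + 600s + 8990 = 0  ⟹  s² + 60s + 899 = 0
s = −29 or s = −31, giving (−29, 9) and (−31, 3).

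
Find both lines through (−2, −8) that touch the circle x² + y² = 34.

A line y − (−8) = m(x − (−2)) is tangent when its distance from (0, 0) is √34:
[m·(2) − (8)]² = 34(m² + 1)
15m² + 16m − 15 = 0, so m = 3/5 or m = −5/3.
With m = 3/5: 3x − 5y = 34. With m = −5/3: 5x + 3y = −34.

3x − 5y = 34 and 5x + 3y = −34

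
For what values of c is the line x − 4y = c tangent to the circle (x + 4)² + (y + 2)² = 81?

c = 4 ± 9√17

The line touches the circle iff its distance from (−4, −2) is 9:
|1·(−4) − 4·(−2) − c| / √17 = 9
|c − (4)| = 9√17.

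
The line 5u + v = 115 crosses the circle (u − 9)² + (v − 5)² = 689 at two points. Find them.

(17, 30) and (26, −15)

Substitute v = −5u + 115:
26u² − 1118u + 11492 = 0  ⟹  u² − 43u + 442 = 0
u = 26 or u = 17, giving (26, −15) and (17, 30).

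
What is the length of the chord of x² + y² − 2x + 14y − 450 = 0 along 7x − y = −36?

30√2

Express y = 7x + 36 and substitute into the circle:
50x² + 600x + 1350 = 0  ⟹  x² + 12x + 27 = 0
x = −3 or x = −9, giving (−3, 15) and (−9, −27).
Chord length = distance between (−3, 15) and (−9, −27) = √1800 = 30√2.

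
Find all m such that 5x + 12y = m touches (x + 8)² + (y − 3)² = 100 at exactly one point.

The line touches the circle iff its distance from (−8, 3) is 10:
|5·(−8) + 12·3 − m| / √169 = 10
|m − (−4)| = 10·13, so m = 126 or m = −134.

m = −134 or m = 126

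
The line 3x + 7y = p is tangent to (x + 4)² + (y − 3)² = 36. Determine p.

Tangency holds when the distance from the centre (−4, 3) to the line equals the radius 6:
|3·(−4) + 7·3 − p| / √58 = 6
|p − (9)| = 6√58.

p = 9 ± 6√58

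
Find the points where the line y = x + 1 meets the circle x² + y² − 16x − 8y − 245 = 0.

Express y = x + 1 and substitute into the circle:
2x² − 22x − 252 = 0  ⟹  x² − 11x − 126 = 0
x = 18 or x = −7, giving (18, 19) and (−7, −6).

(−7, −6) and (18, 19)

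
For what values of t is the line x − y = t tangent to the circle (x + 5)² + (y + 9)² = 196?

t = 4 ± 14√2

Tangency holds when the distance from the centre (−5, −9) to the line equals the radius 14:
|1·(−5) − 1·(−9) − t| / √2 = 14
|t − (4)| = 14√2.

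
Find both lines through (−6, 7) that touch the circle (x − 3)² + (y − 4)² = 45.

A line y − (7) = m(x − (−6)) is tangent when its distance from (3, 4) is 3√5:
[m·(9) − (−3)]² = 45(m² + 1)
2m² + 3m − 2 = 0, so m = −2 or m = 1/2.
Through (−6, 7) these give 2x + y = −5 and x − 2y = −20.

2x + y = −5 and x − 2y = −20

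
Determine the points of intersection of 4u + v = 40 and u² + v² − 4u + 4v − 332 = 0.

Express v = −4u + 40 and substitute into the circle:
17u² − 340u + 1428 = 0  ⟹  u² − 20u + 84 = 0
u = 14 or u = 6, giving (14, −16) and (6, 16).

(6, 16) and (14, −16)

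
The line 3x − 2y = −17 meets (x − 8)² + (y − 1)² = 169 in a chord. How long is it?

4√13

The distance from (8, 1) to the line is 39/√13, and r² = 169.
Chord = 2√(r² − d²) = 2·√(52) = 4√13.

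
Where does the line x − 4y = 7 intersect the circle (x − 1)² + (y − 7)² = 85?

(−1, −2) and (7, 0)

From the line, y = (−7 + x)/4. Substituting:
17x² − 102x − 119 = 0  ⟹  x² − 6x − 7 = 0
x = 7 or x = −1, giving (7, 0) and (−1, −2).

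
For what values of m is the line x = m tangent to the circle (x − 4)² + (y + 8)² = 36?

m = −2 or m = 10

Tangency holds when the distance from the centre (4, −8) to the line equals the radius 6:
|1·4 + 0·(−8) − m| / √1 = 6
|m − (4)| = 6, so m = 10 or m = −2.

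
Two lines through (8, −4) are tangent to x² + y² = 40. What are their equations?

3x + y = 20 and x − 3y = 20

A line y − (−4) = m(x − (8)) is tangent when its distance from (0, 0) is 2√10:
(−8m − (4))² = 40(m² + 1)
3m² + 8m − 3 = 0, so m = −3 or m = 1/3.
With m = −3: 3x + y = 20. With m = 1/3: x − 3y = 20.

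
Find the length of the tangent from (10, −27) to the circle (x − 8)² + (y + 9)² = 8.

The centre is (8, −9) and r = 2√2. The square of the distance from P to the centre is 4 + 324 = 328.
By the tangent–radius right angle, tangent length = √(|PO|² − r²) = √320 = 8√5.

8√5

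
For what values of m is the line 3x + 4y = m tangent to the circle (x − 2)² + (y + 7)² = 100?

m = −72 or m = 28

The line touches the circle iff its distance from (2, −7) is 10:
|3·2 + 4·(−7) − m| / √25 = 10
|m − (−22)| = 10·5, so m = 28 or m = −72.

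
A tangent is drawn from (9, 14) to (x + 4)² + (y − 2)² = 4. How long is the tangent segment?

Centre (−4, 2), r² = 4. |PO|² = (13)² + (12)² = 313.
The tangent meets the radius at right angles, so tangent² = |PO|² − r² = 313 − 4 = 309.

√309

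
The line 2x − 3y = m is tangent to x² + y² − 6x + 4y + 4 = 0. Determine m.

Tangency holds when the distance from the centre (3, −2) to the line equals the radius 3:
|2·3 − 3·(−2) − m| / √13 = 3
|m − (12)| = 3√13.

m = 12 ± 3√13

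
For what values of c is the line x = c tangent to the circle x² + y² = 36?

For a tangent, require d(centre, line) = r = 6.
|1·0 + 0·0 − c| / √1 = 6
|c| = 6, so c = 6 or c = −6.

c = −6 or c = 6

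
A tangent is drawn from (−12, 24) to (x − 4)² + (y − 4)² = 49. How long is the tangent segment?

Centre (4, 4), r² = 49. |PO|² = (−16)² + (20)² = 656.
Power of the point: PT² = |PO|² − r² = 607, so PT = √607.

√607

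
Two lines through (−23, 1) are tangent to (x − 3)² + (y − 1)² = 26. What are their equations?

A line y − (1) = m(x − (−23)) is tangent when its distance from (3, 1) is √26:
(26m − (0))² = 26(m² + 1)
25m² − 1 = 0, so m = −1/5 or m = 1/5.
Through (−23, 1) these give x + 5y = −18 and x − 5y = −28.

x + 5y = −18 and x − 5y = −28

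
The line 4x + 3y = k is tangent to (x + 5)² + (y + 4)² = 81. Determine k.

k = −77 or k = 13

For a tangent, require d(centre, line) = r = 9.
|4·(−5) + 3·(−4) − k| / √25 = 9
|k − (−32)| = 9·5, so k = 13 or k = −77.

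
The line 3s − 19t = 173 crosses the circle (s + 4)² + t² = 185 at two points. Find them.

From the line, t = (−173 + 3s)/19. Substituting:
370s² + 1850s − 31080 = 0  ⟹  s² + 5s − 84 = 0
s = 7 or s = −12, giving (7, −8) and (−12, −11).

(−12, −11) and (7, −8)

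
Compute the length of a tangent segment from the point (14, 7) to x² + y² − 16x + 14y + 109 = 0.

2√57

Centre (8, −7), r² = 4. |PO|² = (6)² + (14)² = 232.
By the tangent–radius right angle, tangent length = √(|PO|² − r²) = √228 = 2√57.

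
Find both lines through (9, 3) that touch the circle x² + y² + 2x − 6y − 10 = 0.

Write the tangent as mx − y + (3 − m·(9)) = 0 and set its distance from the centre to 2√5:
[m·(−10) − (0)]² = 20(m² + 1)
4m² − 1 = 0, so m = 1/2 or m = −1/2.
Through (9, 3) these give x − 2y = 3 and x + 2y = 15.

x − 2y = 3 and x + 2y = 15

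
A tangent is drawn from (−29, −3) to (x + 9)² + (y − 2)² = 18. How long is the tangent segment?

√407

The centre is (−9, 2) and r = 3√2. The square of the distance from P to the centre is 400 + 25 = 425.
The tangent meets the radius at right angles, so tangent² = |PO|² − r² = 425 − 18 = 407.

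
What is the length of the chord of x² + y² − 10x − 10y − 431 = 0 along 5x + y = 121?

From the line, y = −5x + 121. Substituting:
26x² − 1170x + 13000 = 0  ⟹  x² − 45x + 500 = 0
x = 25 or x = 20, giving (25, −4) and (20, 21).
Chord length = distance between (25, −4) and (20, 21) = √650 = 5√26.

5√26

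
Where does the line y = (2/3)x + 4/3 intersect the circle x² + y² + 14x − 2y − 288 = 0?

(−20, −12) and (10, 8)

From the line, y = (4 + 2x)/3. Substituting:
13x² + 130x − 2600 = 0  ⟹  x² + 10x − 200 = 0
x = 10 or x = −20, giving (10, 8) and (−20, −12).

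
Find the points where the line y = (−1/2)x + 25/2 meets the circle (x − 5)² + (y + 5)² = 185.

(9, 8) and (13, 6)

Substitute y = (25 − x)/2:
5x² − 110x + 585 = 0  ⟹  x² − 22x + 117 = 0
x = 13 or x = 9, giving (13, 6) and (9, 8).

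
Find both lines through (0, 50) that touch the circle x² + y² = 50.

A line y − (50) = m(x − (0)) is tangent when its distance from (0, 0) is 5√2:
(0m − (−50))² = 50(m² + 1)
m² − 49 = 0, so m = −7 or m = 7.
With m = −7: 7x + y = 50. With m = 7: 7x − y = −50.

7x + y = 50 and 7x − y = −50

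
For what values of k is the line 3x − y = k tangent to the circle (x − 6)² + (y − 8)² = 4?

For a tangent, require d(centre, line) = r = 2.
|3·6 − 1·8 − k| / √10 = 2
|k − (10)| = 2√10.

k = 10 ± 2√10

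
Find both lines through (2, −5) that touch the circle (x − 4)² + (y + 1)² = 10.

Write the tangent as mx − y + (−5 − m·(2)) = 0 and set its distance from the centre to √10:
(2m − (4))² = 10(m² + 1)
3m² + 8m − 3 = 0, so m = 1/3 or m = −3.
With m = 1/3: x − 3y = 17. With m = −3: 3x + y = 1.

x − 3y = 17 and 3x + y = 1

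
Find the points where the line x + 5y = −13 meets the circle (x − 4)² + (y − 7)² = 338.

(−13, 0) and (17, −6)

From the line, y = (−13 − x)/5. Substituting:
26x² − 104x − 5746 = 0  ⟹  x² − 4x − 221 = 0
x = 17 or x = −13, giving (17, −6) and (−13, 0).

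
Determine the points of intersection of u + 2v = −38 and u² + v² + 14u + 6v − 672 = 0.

(−34, −2) and (10, −24)

From the line, v = (−38 − u)/2. Substituting:
5u² + 120u − 1700 = 0  ⟹  u² + 24u − 340 = 0
u = 10 or u = −34, giving (10, −24) and (−34, −2).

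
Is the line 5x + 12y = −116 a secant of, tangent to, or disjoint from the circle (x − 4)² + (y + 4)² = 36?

Substituting the line into the circle gives 169x² − 472x + 1744 = 0.
Δ = 222784 − 1178944 = −956160.
No real roots: the line does not meet the circle.

disjoint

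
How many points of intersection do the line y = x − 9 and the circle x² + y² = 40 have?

d² = (1·0 − 1·0 − (9))²/2 = 81/2; r² = 40.
Since d² > r², the line lies outside the circle.

0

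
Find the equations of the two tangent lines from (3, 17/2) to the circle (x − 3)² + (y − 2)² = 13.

3x − 2y = −8 and 3x + 2y = 26

A line y − (17/2) = m(x − (3)) is tangent when its distance from (3, 2) is √13:
[m·(0) − (−13/2)]² = 13(m² + 1)
4m² − 9 = 0, so m = 3/2 or m = −3/2.
Through (3, 17/2) these give 3x − 2y = −8 and 3x + 2y = 26.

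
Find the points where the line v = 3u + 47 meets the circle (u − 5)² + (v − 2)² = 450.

Substitute v = 3u + 47:
10u² + 260u + 1600 = 0  ⟹  u² + 26u + 160 = 0
u = −10 or u = −16, giving (−10, 17) and (−16, −1).

(−16, −1) and (−10, 17)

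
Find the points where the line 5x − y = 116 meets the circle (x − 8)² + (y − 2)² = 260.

Substitute y = 5x − 116:
26x² − 1196x + 13728 = 0  ⟹  x² − 46x + 528 = 0
x = 24 or x = 22, giving (24, 4) and (22, −6).

(22, −6) and (24, 4)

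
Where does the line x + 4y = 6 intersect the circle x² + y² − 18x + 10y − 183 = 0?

From the line, y = (6 − x)/4. Substituting:
17x² − 340x − 2652 = 0  ⟹  x² − 20x − 156 = 0
x = 26 or x = −6, giving (26, −5) and (−6, 3).

(−6, 3) and (26, −5)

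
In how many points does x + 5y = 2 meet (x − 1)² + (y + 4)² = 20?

2

Substituting the line into the circle gives 26x² − 94x + 9 = 0.
Δ = 8836 − 936 = 7900.
Two real roots: the line is a secant.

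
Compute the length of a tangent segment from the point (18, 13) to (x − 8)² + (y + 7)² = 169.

Centre (8, −7), r² = 169. |PO|² = (10)² + (20)² = 500.
Power of the point: PT² = |PO|² − r² = 331, so PT = √331.

√331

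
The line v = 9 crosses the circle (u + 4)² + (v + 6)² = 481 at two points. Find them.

(−20, 9) and (12, 9)

From the line, v = 9. Substituting:
u² + 8u − 240 = 0
u = 12 or u = −20, giving (12, 9) and (−20, 9).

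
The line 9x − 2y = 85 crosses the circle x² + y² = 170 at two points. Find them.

(7, −11) and (11, 7)

Substitute y = (−85 + 9x)/2:
85x² − 1530x + 6545 = 0  ⟹  x² − 18x + 77 = 0
x = 11 or x = 7, giving (11, 7) and (7, −11).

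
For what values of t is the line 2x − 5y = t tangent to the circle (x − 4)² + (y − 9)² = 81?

t = −37 ± 9√29

The line touches the circle iff its distance from (4, 9) is 9:
|2·4 − 5·9 − t| / √29 = 9
|t − (−37)| = 9√29.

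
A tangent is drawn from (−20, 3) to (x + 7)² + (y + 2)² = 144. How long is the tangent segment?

5√2

With centre O = (−7, −2), |OP|² = 194 and r² = 144.
By the tangent–radius right angle, tangent length = √(|PO|² − r²) = √50 = 5√2.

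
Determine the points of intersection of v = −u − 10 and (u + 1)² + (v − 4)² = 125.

Substitute v = −u − 10:
2u² + 30u + 72 = 0  ⟹  u² + 15u + 36 = 0
u = −3 or u = −12, giving (−3, −7) and (−12, 2).

(−12, 2) and (−3, −7)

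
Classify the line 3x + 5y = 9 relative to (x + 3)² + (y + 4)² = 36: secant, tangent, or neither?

neither

Substituting the line into the circle gives 34x² − 24x + 166 = 0.
Discriminant = (−24)² − 4·34·(166) = −22000 < 0.
No real roots: the line does not meet the circle.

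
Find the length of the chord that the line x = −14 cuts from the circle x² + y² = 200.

Centre (0, 0), r² = 200. Perpendicular distance d from centre to line = |14| / √1 = 14.
Chord = 2√(r² − d²) = 2·√(4) = 4.

4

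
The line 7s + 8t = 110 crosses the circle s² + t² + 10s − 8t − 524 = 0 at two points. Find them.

From the line, t = (110 − 7s)/8. Substituting:
113s² − 452s − 28476 = 0  ⟹  s² − 4s − 252 = 0
s = 18 or s = −14, giving (18, −2) and (−14, 26).

(−14, 26) and (18, −2)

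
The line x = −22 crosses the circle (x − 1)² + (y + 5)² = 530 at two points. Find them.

The line gives x = −22. Substituting into the circle:
y² + 10y + 24 = 0
y = −4 or y = −6, giving (−22, −4) and (−22, −6).

(−22, −6) and (−22, −4)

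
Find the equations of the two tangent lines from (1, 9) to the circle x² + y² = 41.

5x + 4y = 41 and 4x − 5y = −41

A line y − (9) = m(x − (1)) is tangent when its distance from (0, 0) is √41:
(−1m − (−9))² = 41(m² + 1)
20m² + 9m − 20 = 0, so m = −5/4 or m = 4/5.
Through (1, 9) these give 5x + 4y = 41 and 4x − 5y = −41.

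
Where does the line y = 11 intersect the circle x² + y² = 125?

Substitute y = 11:
x² − 4 = 0
x = 2 or x = −2, giving (2, 11) and (−2, 11).

(−2, 11) and (2, 11)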